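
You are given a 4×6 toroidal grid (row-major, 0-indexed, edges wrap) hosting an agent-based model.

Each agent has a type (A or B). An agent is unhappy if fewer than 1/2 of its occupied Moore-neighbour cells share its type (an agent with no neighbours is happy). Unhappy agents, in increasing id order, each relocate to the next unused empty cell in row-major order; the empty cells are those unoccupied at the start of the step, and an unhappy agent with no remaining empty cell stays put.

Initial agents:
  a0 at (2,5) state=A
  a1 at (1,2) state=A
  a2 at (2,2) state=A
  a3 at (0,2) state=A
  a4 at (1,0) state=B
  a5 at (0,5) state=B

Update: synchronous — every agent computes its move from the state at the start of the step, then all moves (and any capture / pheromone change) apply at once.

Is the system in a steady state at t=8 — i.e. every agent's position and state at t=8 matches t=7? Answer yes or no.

yes

t=1: a0@(0,0):A a1@(1,2):A a2@(2,2):A a3@(0,2):A a4@(1,0):B a5@(0,5):B
t=2: a0@(0,1):A a1@(1,2):A a2@(2,2):A a3@(0,2):A a4@(1,0):B a5@(0,5):B
t=3: (unchanged — steady state)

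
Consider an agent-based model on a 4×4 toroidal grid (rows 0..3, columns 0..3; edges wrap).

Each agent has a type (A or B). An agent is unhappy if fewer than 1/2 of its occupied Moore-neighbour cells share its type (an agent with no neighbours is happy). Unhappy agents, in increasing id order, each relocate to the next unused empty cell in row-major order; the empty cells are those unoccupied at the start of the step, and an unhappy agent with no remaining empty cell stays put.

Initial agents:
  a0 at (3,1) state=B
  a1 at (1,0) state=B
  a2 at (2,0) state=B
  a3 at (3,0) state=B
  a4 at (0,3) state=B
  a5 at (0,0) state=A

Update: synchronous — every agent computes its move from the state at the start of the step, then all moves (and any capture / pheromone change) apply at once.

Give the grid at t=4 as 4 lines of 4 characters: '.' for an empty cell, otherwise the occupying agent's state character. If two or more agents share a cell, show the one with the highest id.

t=1: a0@(3,1):B a1@(1,0):B a2@(2,0):B a3@(3,0):B a4@(0,3):B a5@(0,1):A
t=2: a0@(3,1):B a1@(1,0):B a2@(2,0):B a3@(3,0):B a4@(0,3):B a5@(0,0):A
t=3: a0@(3,1):B a1@(1,0):B a2@(2,0):B a3@(3,0):B a4@(0,3):B a5@(0,1):A
t=4: a0@(3,1):B a1@(1,0):B a2@(2,0):B a3@(3,0):B a4@(0,3):B a5@(0,0):A

A..B
B...
B...
BB..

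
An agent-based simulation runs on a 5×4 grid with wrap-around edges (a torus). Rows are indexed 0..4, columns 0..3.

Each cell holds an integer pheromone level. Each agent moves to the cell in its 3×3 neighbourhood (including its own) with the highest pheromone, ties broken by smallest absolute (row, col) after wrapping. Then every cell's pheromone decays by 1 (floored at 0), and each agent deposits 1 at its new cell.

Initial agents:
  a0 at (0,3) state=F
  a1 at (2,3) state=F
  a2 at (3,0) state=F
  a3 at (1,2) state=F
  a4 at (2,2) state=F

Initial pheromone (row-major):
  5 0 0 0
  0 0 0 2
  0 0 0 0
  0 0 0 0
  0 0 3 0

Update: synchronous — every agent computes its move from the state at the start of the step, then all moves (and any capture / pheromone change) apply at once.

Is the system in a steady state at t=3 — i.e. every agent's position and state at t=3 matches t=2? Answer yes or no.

no

t=1: a0@(0,0) a1@(1,3) a2@(2,0) a3@(1,3) a4@(1,3) | pheromone: 5 0 0 0 / 0 0 0 4 / 1 0 0 0 / 0 0 0 0 / 0 0 2 0
t=2: a0@(0,0) a1@(0,0) a2@(1,3) a3@(0,0) a4@(0,0) | pheromone: 8 0 0 0 / 0 0 0 4 / 0 0 0 0 / 0 0 0 0 / 0 0 1 0
t=3: a0@(0,0) a1@(0,0) a2@(0,0) a3@(0,0) a4@(0,0) | pheromone: 12 0 0 0 / 0 0 0 3 / 0 0 0 0 / 0 0 0 0 / 0 0 0 0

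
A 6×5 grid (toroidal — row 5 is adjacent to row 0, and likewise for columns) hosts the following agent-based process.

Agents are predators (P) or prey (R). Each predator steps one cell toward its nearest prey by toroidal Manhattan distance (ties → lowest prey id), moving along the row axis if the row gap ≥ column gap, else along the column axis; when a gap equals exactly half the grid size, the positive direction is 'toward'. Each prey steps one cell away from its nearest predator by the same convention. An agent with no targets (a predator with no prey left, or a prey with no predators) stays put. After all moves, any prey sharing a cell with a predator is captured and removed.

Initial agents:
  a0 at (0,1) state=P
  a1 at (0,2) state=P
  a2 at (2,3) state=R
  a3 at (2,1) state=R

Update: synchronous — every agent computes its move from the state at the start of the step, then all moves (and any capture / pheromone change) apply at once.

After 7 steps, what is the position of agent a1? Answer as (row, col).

t=1: a0@(1,1):P a1@(1,2):P a2@(3,3):R a3@(3,1):R
t=2: a0@(2,1):P a1@(2,2):P a2@(4,3):R a3@(4,1):R
t=3: a0@(3,1):P a1@(3,2):P a2@(5,3):R a3@(5,1):R
t=4: a0@(4,1):P a1@(4,2):P a2@(0,3):R a3@(0,1):R
t=5: a0@(5,1):P a1@(5,2):P a2@(1,3):R a3@(1,1):R
t=6: a0@(0,1):P a1@(0,2):P a2@(2,3):R a3@(2,1):R
t=7: a0@(1,1):P a1@(1,2):P a2@(3,3):R a3@(3,1):R

(1, 2)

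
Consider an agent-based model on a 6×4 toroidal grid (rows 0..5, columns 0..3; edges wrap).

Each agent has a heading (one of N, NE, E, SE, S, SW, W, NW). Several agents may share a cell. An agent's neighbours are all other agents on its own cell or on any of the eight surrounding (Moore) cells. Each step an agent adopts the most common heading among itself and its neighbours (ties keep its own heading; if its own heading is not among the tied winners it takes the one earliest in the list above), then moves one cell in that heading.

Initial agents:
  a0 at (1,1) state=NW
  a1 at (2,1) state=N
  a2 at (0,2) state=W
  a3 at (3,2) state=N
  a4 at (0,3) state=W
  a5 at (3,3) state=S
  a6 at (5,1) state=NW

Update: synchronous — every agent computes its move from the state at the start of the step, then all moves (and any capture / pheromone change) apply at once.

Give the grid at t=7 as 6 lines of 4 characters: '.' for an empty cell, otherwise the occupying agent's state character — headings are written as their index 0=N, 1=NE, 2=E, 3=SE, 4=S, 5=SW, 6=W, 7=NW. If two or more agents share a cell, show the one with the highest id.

6..6
.06.
....
....
....
...6

t=1: a0@(0,0):NW a1@(1,1):N a2@(0,1):W a3@(2,2):N a4@(0,2):W a5@(4,3):S a6@(4,0):NW
t=2: a0@(5,3):NW a1@(0,1):N a2@(0,0):W a3@(1,2):N a4@(0,1):W a5@(5,3):S a6@(3,3):NW
t=3: a0@(4,2):NW a1@(5,1):N a2@(0,3):W a3@(0,2):N a4@(0,0):W a5@(0,3):S a6@(2,2):NW
t=4: a0@(3,1):NW a1@(4,1):N a2@(0,2):W a3@(5,2):N a4@(0,3):W a5@(0,2):W a6@(1,1):NW
t=5: a0@(2,0):NW a1@(3,1):N a2@(0,1):W a3@(5,1):W a4@(0,2):W a5@(0,1):W a6@(1,0):W
t=6: a0@(1,3):NW a1@(2,1):N a2@(0,0):W a3@(5,0):W a4@(0,1):W a5@(0,0):W a6@(1,3):W
t=7: a0@(1,2):W a1@(1,1):N a2@(0,3):W a3@(5,3):W a4@(0,0):W a5@(0,3):W a6@(1,2):W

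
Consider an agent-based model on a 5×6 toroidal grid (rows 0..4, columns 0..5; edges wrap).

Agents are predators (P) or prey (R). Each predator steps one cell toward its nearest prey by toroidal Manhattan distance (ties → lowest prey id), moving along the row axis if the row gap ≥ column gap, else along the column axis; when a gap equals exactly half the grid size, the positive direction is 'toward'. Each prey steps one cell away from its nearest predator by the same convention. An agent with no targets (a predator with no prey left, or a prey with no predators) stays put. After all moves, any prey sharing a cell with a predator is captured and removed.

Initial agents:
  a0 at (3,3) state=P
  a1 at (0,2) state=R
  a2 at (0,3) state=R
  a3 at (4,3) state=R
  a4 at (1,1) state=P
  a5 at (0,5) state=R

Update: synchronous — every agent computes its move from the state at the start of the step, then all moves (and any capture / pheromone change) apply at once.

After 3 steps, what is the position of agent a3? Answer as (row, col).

(2, 3)

t=1: a0@(4,3):P a1@(4,2):R a2@(1,3):R a3@(0,3):R a4@(0,1):P a5@(0,4):R
t=2: a0@(4,2):P a2@(2,3):R a3@(1,3):R a4@(4,1):P a5@(1,4):R
t=3: a0@(3,2):P a2@(1,3):R a3@(2,3):R a4@(3,1):P a5@(2,4):R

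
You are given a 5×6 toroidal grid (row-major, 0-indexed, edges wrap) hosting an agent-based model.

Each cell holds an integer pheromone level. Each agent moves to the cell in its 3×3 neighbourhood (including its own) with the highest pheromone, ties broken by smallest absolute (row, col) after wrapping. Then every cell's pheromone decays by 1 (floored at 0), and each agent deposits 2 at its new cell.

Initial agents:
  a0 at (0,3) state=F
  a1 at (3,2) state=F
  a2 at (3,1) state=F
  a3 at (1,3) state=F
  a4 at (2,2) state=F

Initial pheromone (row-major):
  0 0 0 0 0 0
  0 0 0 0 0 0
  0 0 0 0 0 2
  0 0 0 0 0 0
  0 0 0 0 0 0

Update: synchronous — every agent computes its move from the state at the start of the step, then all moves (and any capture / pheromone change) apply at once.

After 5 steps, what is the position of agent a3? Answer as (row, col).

t=1: a0@(0,2) a1@(2,1) a2@(2,0) a3@(0,2) a4@(1,1) | pheromone: 0 0 4 0 0 0 / 0 2 0 0 0 0 / 2 2 0 0 0 1 / 0 0 0 0 0 0 / 0 0 0 0 0 0
t=2: a0@(0,2) a1@(1,1) a2@(1,1) a3@(0,2) a4@(0,2) | pheromone: 0 0 9 0 0 0 / 0 5 0 0 0 0 / 1 1 0 0 0 0 / 0 0 0 0 0 0 / 0 0 0 0 0 0
t=3: a0@(0,2) a1@(0,2) a2@(0,2) a3@(0,2) a4@(0,2) | pheromone: 0 0 18 0 0 0 / 0 4 0 0 0 0 / 0 0 0 0 0 0 / 0 0 0 0 0 0 / 0 0 0 0 0 0
t=4: a0@(0,2) a1@(0,2) a2@(0,2) a3@(0,2) a4@(0,2) | pheromone: 0 0 27 0 0 0 / 0 3 0 0 0 0 / 0 0 0 0 0 0 / 0 0 0 0 0 0 / 0 0 0 0 0 0
t=5: a0@(0,2) a1@(0,2) a2@(0,2) a3@(0,2) a4@(0,2) | pheromone: 0 0 36 0 0 0 / 0 2 0 0 0 0 / 0 0 0 0 0 0 / 0 0 0 0 0 0 / 0 0 0 0 0 0

(0, 2)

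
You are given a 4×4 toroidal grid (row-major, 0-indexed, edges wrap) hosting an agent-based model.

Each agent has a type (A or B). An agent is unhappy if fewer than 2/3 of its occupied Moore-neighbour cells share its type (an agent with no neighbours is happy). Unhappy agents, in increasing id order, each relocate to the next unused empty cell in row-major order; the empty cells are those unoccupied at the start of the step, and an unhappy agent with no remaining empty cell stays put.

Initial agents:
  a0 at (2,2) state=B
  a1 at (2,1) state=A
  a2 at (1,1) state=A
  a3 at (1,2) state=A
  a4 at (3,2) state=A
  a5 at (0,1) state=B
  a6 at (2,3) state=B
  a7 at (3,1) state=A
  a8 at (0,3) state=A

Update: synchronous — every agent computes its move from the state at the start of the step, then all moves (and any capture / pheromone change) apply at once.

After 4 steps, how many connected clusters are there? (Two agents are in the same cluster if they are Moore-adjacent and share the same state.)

t=1: a0@(0,0):B a1@(2,1):A a2@(0,2):A a3@(1,0):A a4@(1,3):A a5@(2,0):B a6@(3,0):B a7@(3,3):A a8@(0,3):A
t=2: a0@(0,1):B a1@(1,1):A a2@(0,2):A a3@(1,2):A a4@(2,2):A a5@(2,3):B a6@(3,1):B a7@(3,2):A a8@(0,3):A
t=3: a0@(0,0):B a1@(1,1):A a2@(0,2):A a3@(1,2):A a4@(1,0):A a5@(1,3):B a6@(2,0):B a7@(2,1):A a8@(0,3):A
t=4: a0@(0,1):B a1@(1,1):A a2@(0,2):A a3@(1,2):A a4@(2,2):A a5@(2,3):B a6@(3,0):B a7@(2,1):A a8@(3,1):A

2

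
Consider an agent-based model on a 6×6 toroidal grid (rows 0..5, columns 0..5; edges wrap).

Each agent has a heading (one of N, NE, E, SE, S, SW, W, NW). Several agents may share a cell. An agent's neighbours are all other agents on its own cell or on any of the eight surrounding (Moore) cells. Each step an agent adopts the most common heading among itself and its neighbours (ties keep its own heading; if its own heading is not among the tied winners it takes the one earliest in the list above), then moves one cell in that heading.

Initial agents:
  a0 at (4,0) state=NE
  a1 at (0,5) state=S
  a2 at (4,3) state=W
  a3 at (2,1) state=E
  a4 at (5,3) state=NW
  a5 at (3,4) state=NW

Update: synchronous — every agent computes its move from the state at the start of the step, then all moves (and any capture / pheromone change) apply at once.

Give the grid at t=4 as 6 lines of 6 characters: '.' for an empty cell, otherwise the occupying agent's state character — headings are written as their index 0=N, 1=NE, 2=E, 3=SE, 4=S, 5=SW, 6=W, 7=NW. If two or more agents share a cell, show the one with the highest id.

....77
.....7
......
......
.....4
7....7

t=1: a0@(3,1):NE a1@(1,5):S a2@(3,2):NW a3@(2,2):E a4@(4,2):NW a5@(2,3):NW
t=2: a0@(2,0):NW a1@(2,5):S a2@(2,1):NW a3@(1,1):NW a4@(3,1):NW a5@(1,2):NW
t=3: a0@(1,5):NW a1@(3,5):S a2@(1,0):NW a3@(0,0):NW a4@(2,0):NW a5@(0,1):NW
t=4: a0@(0,4):NW a1@(4,5):S a2@(0,5):NW a3@(5,5):NW a4@(1,5):NW a5@(5,0):NW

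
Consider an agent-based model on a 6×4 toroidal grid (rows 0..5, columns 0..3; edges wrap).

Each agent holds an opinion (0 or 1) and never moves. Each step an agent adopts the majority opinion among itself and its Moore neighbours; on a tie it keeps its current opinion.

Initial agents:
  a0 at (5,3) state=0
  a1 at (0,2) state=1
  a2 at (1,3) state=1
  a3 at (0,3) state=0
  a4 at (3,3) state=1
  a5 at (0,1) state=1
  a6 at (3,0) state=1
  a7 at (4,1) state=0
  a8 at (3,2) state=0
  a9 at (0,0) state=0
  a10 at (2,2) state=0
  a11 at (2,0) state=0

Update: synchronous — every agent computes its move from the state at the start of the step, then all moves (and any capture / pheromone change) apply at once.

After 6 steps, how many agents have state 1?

2

t=1: a0@(5,3):0 a1@(0,2):1 a2@(1,3):0 a3@(0,3):0 a4@(3,3):0 a5@(0,1):1 a6@(3,0):1 a7@(4,1):0 a8@(3,2):0 a9@(0,0):0 a10@(2,2):0 a11@(2,0):1
t=2: a0@(5,3):0 a1@(0,2):0 a2@(1,3):0 a3@(0,3):0 a4@(3,3):0 a5@(0,1):1 a6@(3,0):1 a7@(4,1):0 a8@(3,2):0 a9@(0,0):0 a10@(2,2):0 a11@(2,0):1
t=3: a0@(5,3):0 a1@(0,2):0 a2@(1,3):0 a3@(0,3):0 a4@(3,3):0 a5@(0,1):0 a6@(3,0):1 a7@(4,1):0 a8@(3,2):0 a9@(0,0):0 a10@(2,2):0 a11@(2,0):1
t=4: (unchanged — steady state)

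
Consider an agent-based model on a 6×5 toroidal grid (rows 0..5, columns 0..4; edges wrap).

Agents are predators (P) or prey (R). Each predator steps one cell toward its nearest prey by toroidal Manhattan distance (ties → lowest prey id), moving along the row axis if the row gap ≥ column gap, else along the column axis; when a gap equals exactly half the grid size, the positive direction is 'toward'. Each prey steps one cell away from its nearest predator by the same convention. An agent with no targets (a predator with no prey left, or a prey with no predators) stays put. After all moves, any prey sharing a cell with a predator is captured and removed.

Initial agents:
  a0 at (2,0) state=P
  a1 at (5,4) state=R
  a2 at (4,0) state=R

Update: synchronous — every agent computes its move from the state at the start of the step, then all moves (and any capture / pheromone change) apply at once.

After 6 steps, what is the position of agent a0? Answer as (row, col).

(2, 0)

t=1: a0@(3,0):P a1@(4,4):R a2@(5,0):R
t=2: a0@(4,0):P a1@(5,4):R a2@(0,0):R
t=3: a0@(5,0):P a1@(0,4):R a2@(1,0):R
t=4: a0@(0,0):P a1@(1,4):R a2@(2,0):R
t=5: a0@(1,0):P a1@(2,4):R a2@(3,0):R
t=6: a0@(2,0):P a1@(3,4):R a2@(4,0):R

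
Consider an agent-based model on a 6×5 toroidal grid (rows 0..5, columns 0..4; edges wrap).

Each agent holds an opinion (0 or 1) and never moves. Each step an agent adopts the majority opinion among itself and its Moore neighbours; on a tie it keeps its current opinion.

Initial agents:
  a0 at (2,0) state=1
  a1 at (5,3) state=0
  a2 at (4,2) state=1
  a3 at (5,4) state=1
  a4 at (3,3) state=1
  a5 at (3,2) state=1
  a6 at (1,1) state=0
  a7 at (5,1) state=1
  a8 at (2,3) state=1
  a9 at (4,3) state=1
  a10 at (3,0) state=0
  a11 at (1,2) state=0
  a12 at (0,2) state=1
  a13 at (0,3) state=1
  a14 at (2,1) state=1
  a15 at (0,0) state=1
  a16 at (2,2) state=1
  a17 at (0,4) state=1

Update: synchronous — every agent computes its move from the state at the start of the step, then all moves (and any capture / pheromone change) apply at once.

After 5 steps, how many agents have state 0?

0

t=1: a0@(2,0):1 a1@(5,3):1 a2@(4,2):1 a3@(5,4):1 a4@(3,3):1 a5@(3,2):1 a6@(1,1):1 a7@(5,1):1 a8@(2,3):1 a9@(4,3):1 a10@(3,0):1 a11@(1,2):1 a12@(0,2):1 a13@(0,3):1 a14@(2,1):1 a15@(0,0):1 a16@(2,2):1 a17@(0,4):1
t=2: (unchanged — steady state)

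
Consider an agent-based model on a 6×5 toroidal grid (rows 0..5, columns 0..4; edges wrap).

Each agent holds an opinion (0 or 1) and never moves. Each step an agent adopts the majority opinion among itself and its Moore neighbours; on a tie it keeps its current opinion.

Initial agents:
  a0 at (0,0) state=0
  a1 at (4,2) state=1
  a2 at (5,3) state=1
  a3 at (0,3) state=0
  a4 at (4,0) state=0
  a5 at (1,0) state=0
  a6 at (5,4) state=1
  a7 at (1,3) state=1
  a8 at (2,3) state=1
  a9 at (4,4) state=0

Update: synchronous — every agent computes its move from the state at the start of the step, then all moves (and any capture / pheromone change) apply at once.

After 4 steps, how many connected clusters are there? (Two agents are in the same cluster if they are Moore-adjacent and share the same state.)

2

t=1: a0@(0,0):0 a1@(4,2):1 a2@(5,3):1 a3@(0,3):1 a4@(4,0):0 a5@(1,0):0 a6@(5,4):0 a7@(1,3):1 a8@(2,3):1 a9@(4,4):0
t=2: (unchanged — steady state)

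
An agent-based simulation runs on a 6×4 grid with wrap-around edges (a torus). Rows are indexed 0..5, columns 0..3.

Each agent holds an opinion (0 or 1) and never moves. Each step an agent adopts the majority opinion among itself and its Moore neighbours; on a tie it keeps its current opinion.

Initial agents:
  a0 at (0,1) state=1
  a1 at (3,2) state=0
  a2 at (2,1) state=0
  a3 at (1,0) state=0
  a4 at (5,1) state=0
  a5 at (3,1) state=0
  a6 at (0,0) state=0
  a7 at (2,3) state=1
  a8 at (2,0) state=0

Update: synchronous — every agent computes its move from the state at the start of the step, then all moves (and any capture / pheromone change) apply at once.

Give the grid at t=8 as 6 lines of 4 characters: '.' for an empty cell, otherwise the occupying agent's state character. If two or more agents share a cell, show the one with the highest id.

00..
0...
00.0
.00.
....
.0..

t=1: a0@(0,1):0 a1@(3,2):0 a2@(2,1):0 a3@(1,0):0 a4@(5,1):0 a5@(3,1):0 a6@(0,0):0 a7@(2,3):0 a8@(2,0):0
t=2: (unchanged — steady state)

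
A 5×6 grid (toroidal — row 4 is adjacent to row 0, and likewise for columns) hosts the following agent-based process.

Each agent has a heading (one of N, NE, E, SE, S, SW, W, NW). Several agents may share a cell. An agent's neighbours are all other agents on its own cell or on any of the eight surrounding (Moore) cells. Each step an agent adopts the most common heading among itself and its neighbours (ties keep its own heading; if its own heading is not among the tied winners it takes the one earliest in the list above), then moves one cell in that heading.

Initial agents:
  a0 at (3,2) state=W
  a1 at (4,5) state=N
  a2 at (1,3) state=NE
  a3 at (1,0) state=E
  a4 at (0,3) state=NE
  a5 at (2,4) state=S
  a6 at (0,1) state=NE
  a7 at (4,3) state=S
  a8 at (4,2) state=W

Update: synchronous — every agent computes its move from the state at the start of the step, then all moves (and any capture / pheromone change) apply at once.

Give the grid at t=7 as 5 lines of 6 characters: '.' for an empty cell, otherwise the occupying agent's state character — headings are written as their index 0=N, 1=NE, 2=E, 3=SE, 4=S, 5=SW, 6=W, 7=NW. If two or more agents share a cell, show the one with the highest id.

t=1: a0@(3,1):W a1@(3,5):N a2@(0,4):NE a3@(1,1):E a4@(4,4):NE a5@(3,4):S a6@(4,2):NE a7@(4,2):W a8@(4,1):W
t=2: a0@(3,0):W a1@(2,5):N a2@(4,5):NE a3@(1,2):E a4@(3,5):NE a5@(4,4):S a6@(4,1):W a7@(4,1):W a8@(4,0):W
t=3: a0@(3,5):W a1@(1,5):N a2@(3,0):NE a3@(1,3):E a4@(2,0):NE a5@(3,5):NE a6@(4,0):W a7@(4,0):W a8@(4,5):W
t=4: a0@(3,4):W a1@(0,5):N a2@(3,5):W a3@(1,4):E a4@(1,1):NE a5@(3,4):W a6@(4,5):W a7@(4,5):W a8@(4,4):W
t=5: a0@(3,3):W a1@(0,4):W a2@(3,4):W a3@(1,5):E a4@(0,2):NE a5@(3,3):W a6@(4,4):W a7@(4,4):W a8@(4,3):W
t=6: a0@(3,2):W a1@(0,3):W a2@(3,3):W a3@(1,0):E a4@(4,3):NE a5@(3,2):W a6@(4,3):W a7@(4,3):W a8@(4,2):W
t=7: a0@(3,1):W a1@(0,2):W a2@(3,2):W a3@(1,1):E a4@(4,2):W a5@(3,1):W a6@(4,2):W a7@(4,2):W a8@(4,1):W

..6...
.2....
......
.66...
.66...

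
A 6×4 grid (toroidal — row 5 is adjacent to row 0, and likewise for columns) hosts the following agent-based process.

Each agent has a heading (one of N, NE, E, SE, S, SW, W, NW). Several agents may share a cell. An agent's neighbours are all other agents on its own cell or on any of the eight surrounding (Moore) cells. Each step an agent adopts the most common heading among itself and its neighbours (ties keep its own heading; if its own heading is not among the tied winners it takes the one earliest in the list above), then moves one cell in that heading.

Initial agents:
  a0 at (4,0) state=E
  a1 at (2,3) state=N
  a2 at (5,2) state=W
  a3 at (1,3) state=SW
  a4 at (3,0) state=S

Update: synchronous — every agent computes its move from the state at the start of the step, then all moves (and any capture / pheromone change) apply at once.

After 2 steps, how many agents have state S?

1

t=1: a0@(4,1):E a1@(1,3):N a2@(5,1):W a3@(2,2):SW a4@(4,0):S
t=2: a0@(4,2):E a1@(0,3):N a2@(5,0):W a3@(3,1):SW a4@(5,0):S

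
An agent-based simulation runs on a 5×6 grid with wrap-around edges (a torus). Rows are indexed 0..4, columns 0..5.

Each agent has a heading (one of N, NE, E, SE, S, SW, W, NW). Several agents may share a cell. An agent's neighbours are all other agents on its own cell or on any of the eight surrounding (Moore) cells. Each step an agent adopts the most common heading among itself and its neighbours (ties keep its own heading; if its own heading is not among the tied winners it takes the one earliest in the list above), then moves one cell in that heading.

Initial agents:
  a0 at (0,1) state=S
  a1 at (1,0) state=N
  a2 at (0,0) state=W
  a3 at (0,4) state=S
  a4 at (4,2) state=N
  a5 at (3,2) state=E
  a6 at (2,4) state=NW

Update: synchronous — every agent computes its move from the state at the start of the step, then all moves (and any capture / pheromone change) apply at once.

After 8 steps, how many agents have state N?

5

t=1: a0@(4,1):N a1@(0,0):N a2@(0,5):W a3@(1,4):S a4@(3,2):N a5@(3,3):E a6@(1,3):NW
t=2: a0@(3,1):N a1@(4,0):N a2@(0,4):W a3@(2,4):S a4@(2,2):N a5@(3,4):E a6@(0,2):NW
t=3: a0@(2,1):N a1@(3,0):N a2@(0,3):W a3@(3,4):S a4@(1,2):N a5@(3,5):E a6@(4,1):NW
t=4: a0@(1,1):N a1@(2,0):N a2@(0,2):W a3@(4,4):S a4@(0,2):N a5@(3,0):E a6@(3,0):NW
t=5: a0@(0,1):N a1@(1,0):N a2@(4,2):N a3@(0,4):S a4@(4,2):N a5@(3,1):E a6@(2,5):NW
t=6: a0@(4,1):N a1@(0,0):N a2@(3,2):N a3@(1,4):S a4@(3,2):N a5@(2,1):N a6@(1,4):NW
t=7: a0@(3,1):N a1@(4,0):N a2@(2,2):N a3@(2,4):S a4@(2,2):N a5@(1,1):N a6@(0,3):NW
t=8: a0@(2,1):N a1@(3,0):N a2@(1,2):N a3@(3,4):S a4@(1,2):N a5@(0,1):N a6@(4,2):NW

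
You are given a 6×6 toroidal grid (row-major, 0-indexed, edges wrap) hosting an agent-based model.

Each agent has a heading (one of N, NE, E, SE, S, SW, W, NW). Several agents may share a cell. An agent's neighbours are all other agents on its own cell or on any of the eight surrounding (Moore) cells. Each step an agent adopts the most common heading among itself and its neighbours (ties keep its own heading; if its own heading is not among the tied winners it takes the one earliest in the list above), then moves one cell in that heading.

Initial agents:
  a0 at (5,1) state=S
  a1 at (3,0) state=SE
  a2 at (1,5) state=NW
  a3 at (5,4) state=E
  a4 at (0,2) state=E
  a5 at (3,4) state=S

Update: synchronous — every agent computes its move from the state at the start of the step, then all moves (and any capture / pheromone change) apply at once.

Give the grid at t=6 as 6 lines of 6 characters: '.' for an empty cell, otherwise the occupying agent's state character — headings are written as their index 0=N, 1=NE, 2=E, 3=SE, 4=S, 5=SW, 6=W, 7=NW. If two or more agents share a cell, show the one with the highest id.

t=1: a0@(0,1):S a1@(4,1):SE a2@(0,4):NW a3@(5,5):E a4@(0,3):E a5@(4,4):S
t=2: a0@(1,1):S a1@(5,2):SE a2@(0,5):E a3@(5,0):E a4@(0,4):E a5@(5,4):S
t=3: a0@(2,1):S a1@(0,3):SE a2@(0,0):E a3@(5,1):E a4@(0,5):E a5@(5,5):E
t=4: a0@(3,1):S a1@(1,4):SE a2@(0,1):E a3@(5,2):E a4@(0,0):E a5@(5,0):E
t=5: a0@(4,1):S a1@(2,5):SE a2@(0,2):E a3@(5,3):E a4@(0,1):E a5@(5,1):E
t=6: a0@(5,1):S a1@(3,0):SE a2@(0,3):E a3@(5,4):E a4@(0,2):E a5@(5,2):E

..22..
......
......
3.....
......
.42.2.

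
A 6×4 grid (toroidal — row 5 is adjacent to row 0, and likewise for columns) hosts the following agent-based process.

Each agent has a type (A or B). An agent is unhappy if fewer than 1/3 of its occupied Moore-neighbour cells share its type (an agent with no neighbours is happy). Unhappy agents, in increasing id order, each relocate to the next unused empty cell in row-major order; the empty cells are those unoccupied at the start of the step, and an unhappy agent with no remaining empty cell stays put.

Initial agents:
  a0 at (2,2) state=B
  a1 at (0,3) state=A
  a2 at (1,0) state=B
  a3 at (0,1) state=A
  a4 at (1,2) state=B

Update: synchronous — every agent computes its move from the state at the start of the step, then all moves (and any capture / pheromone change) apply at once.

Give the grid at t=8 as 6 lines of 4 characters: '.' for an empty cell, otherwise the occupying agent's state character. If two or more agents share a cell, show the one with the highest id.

t=1: a0@(2,2):B a1@(0,0):A a2@(0,2):B a3@(1,1):A a4@(1,2):B
t=2: a0@(2,2):B a1@(0,0):A a2@(0,2):B a3@(0,1):A a4@(1,2):B
t=3: (unchanged — steady state)

AAB.
..B.
..B.
....
....
....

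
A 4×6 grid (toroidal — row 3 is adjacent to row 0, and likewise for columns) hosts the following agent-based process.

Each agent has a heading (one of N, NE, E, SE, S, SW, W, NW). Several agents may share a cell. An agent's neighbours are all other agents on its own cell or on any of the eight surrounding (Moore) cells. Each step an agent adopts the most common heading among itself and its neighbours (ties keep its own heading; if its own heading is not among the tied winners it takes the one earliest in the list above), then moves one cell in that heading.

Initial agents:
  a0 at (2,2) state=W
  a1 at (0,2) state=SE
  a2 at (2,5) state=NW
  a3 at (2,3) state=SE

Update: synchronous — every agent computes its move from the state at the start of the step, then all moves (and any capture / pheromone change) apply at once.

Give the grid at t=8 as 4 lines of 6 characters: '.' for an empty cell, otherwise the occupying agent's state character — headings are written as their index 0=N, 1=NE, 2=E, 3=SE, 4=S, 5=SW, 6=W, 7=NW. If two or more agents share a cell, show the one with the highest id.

....3.
......
.....3
....3.

t=1: a0@(2,1):W a1@(1,3):SE a2@(1,4):NW a3@(3,4):SE
t=2: a0@(2,0):W a1@(2,4):SE a2@(0,3):NW a3@(0,5):SE
t=3: a0@(2,5):W a1@(3,5):SE a2@(3,2):NW a3@(1,0):SE
t=4: a0@(3,0):SE a1@(0,0):SE a2@(2,1):NW a3@(2,1):SE
t=5: a0@(0,1):SE a1@(1,1):SE a2@(3,2):SE a3@(3,2):SE
t=6: a0@(1,2):SE a1@(2,2):SE a2@(0,3):SE a3@(0,3):SE
t=7: a0@(2,3):SE a1@(3,3):SE a2@(1,4):SE a3@(1,4):SE
t=8: a0@(3,4):SE a1@(0,4):SE a2@(2,5):SE a3@(2,5):SE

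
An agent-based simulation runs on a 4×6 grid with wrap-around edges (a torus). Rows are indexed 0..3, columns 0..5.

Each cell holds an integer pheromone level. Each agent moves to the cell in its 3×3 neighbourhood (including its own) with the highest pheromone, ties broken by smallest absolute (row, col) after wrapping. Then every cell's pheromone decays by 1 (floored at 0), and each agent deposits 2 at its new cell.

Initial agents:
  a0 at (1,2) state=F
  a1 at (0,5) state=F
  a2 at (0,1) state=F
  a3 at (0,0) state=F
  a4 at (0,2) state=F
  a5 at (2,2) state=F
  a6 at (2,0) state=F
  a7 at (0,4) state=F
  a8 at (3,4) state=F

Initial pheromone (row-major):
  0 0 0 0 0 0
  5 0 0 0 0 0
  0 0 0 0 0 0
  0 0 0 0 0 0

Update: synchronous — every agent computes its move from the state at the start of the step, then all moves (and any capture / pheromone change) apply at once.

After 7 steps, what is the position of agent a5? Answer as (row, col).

t=1: a0@(0,1) a1@(1,0) a2@(1,0) a3@(1,0) a4@(0,1) a5@(1,1) a6@(1,0) a7@(0,3) a8@(0,3) | pheromone: 0 4 0 4 0 0 / 12 2 0 0 0 0 / 0 0 0 0 0 0 / 0 0 0 0 0 0
t=2: a0@(1,0) a1@(1,0) a2@(1,0) a3@(1,0) a4@(1,0) a5@(1,0) a6@(1,0) a7@(0,3) a8@(0,3) | pheromone: 0 3 0 7 0 0 / 25 1 0 0 0 0 / 0 0 0 0 0 0 / 0 0 0 0 0 0
t=3: a0@(1,0) a1@(1,0) a2@(1,0) a3@(1,0) a4@(1,0) a5@(1,0) a6@(1,0) a7@(0,3) a8@(0,3) | pheromone: 0 2 0 10 0 0 / 38 0 0 0 0 0 / 0 0 0 0 0 0 / 0 0 0 0 0 0
t=4: a0@(1,0) a1@(1,0) a2@(1,0) a3@(1,0) a4@(1,0) a5@(1,0) a6@(1,0) a7@(0,3) a8@(0,3) | pheromone: 0 1 0 13 0 0 / 51 0 0 0 0 0 / 0 0 0 0 0 0 / 0 0 0 0 0 0
t=5: a0@(1,0) a1@(1,0) a2@(1,0) a3@(1,0) a4@(1,0) a5@(1,0) a6@(1,0) a7@(0,3) a8@(0,3) | pheromone: 0 0 0 16 0 0 / 64 0 0 0 0 0 / 0 0 0 0 0 0 / 0 0 0 0 0 0
t=6: a0@(1,0) a1@(1,0) a2@(1,0) a3@(1,0) a4@(1,0) a5@(1,0) a6@(1,0) a7@(0,3) a8@(0,3) | pheromone: 0 0 0 19 0 0 / 77 0 0 0 0 0 / 0 0 0 0 0 0 / 0 0 0 0 0 0
t=7: a0@(1,0) a1@(1,0) a2@(1,0) a3@(1,0) a4@(1,0) a5@(1,0) a6@(1,0) a7@(0,3) a8@(0,3) | pheromone: 0 0 0 22 0 0 / 90 0 0 0 0 0 / 0 0 0 0 0 0 / 0 0 0 0 0 0

(1, 0)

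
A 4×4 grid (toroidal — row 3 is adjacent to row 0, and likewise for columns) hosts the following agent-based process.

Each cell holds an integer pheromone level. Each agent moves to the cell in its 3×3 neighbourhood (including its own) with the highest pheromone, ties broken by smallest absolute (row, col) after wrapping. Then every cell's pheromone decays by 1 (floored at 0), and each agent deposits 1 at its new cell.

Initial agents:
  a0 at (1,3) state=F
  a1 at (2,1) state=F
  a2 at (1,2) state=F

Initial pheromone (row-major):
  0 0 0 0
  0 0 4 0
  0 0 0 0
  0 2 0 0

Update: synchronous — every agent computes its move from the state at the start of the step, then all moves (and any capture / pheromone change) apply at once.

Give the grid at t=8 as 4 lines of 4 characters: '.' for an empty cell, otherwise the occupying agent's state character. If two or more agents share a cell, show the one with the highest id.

....
..F.
....
....

t=1: a0@(1,2) a1@(1,2) a2@(1,2) | pheromone: 0 0 0 0 / 0 0 6 0 / 0 0 0 0 / 0 1 0 0
t=2: a0@(1,2) a1@(1,2) a2@(1,2) | pheromone: 0 0 0 0 / 0 0 8 0 / 0 0 0 0 / 0 0 0 0
t=3: a0@(1,2) a1@(1,2) a2@(1,2) | pheromone: 0 0 0 0 / 0 0 10 0 / 0 0 0 0 / 0 0 0 0
t=4: a0@(1,2) a1@(1,2) a2@(1,2) | pheromone: 0 0 0 0 / 0 0 12 0 / 0 0 0 0 / 0 0 0 0
t=5: a0@(1,2) a1@(1,2) a2@(1,2) | pheromone: 0 0 0 0 / 0 0 14 0 / 0 0 0 0 / 0 0 0 0
t=6: a0@(1,2) a1@(1,2) a2@(1,2) | pheromone: 0 0 0 0 / 0 0 16 0 / 0 0 0 0 / 0 0 0 0
t=7: a0@(1,2) a1@(1,2) a2@(1,2) | pheromone: 0 0 0 0 / 0 0 18 0 / 0 0 0 0 / 0 0 0 0
t=8: a0@(1,2) a1@(1,2) a2@(1,2) | pheromone: 0 0 0 0 / 0 0 20 0 / 0 0 0 0 / 0 0 0 0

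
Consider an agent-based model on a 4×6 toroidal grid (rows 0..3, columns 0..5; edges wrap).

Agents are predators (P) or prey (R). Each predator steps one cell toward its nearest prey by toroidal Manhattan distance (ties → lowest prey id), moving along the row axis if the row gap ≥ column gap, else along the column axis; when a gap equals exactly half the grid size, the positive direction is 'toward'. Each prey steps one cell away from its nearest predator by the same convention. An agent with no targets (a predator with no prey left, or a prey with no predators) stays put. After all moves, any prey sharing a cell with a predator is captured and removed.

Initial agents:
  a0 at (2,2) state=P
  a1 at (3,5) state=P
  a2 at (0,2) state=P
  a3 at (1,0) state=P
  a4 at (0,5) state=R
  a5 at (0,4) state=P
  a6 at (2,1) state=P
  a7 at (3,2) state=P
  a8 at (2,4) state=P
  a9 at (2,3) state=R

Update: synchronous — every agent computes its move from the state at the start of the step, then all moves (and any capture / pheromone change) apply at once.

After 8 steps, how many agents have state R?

t=1: a0@(2,3):P a1@(0,5):P a2@(0,3):P a3@(0,0):P a4@(1,5):R a5@(0,5):P a6@(2,2):P a7@(2,2):P a8@(2,3):P a9@(2,4):R
t=2: a0@(2,4):P a1@(1,5):P a2@(0,4):P a3@(1,0):P a4@(2,5):R a5@(1,5):P a6@(2,3):P a7@(2,3):P a8@(2,4):P a9@(2,5):R
t=3: a0@(2,5):P a1@(2,5):P a2@(1,4):P a3@(2,0):P a5@(2,5):P a6@(2,4):P a7@(2,4):P a8@(2,5):P
t=4: (unchanged — steady state)

0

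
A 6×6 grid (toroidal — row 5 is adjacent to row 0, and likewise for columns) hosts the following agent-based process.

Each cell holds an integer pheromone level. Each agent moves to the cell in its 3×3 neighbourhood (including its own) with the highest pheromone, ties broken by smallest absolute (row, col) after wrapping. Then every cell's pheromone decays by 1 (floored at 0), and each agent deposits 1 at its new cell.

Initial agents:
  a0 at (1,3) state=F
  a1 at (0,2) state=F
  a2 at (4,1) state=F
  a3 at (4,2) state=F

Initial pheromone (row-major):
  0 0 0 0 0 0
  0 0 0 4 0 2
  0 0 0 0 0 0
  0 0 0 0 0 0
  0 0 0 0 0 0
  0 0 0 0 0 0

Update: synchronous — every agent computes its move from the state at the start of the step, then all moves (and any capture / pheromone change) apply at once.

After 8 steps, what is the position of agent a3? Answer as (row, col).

t=1: a0@(1,3) a1@(1,3) a2@(3,0) a3@(3,1) | pheromone: 0 0 0 0 0 0 / 0 0 0 5 0 1 / 0 0 0 0 0 0 / 1 1 0 0 0 0 / 0 0 0 0 0 0 / 0 0 0 0 0 0
t=2: a0@(1,3) a1@(1,3) a2@(3,0) a3@(3,0) | pheromone: 0 0 0 0 0 0 / 0 0 0 6 0 0 / 0 0 0 0 0 0 / 2 0 0 0 0 0 / 0 0 0 0 0 0 / 0 0 0 0 0 0
t=3: a0@(1,3) a1@(1,3) a2@(3,0) a3@(3,0) | pheromone: 0 0 0 0 0 0 / 0 0 0 7 0 0 / 0 0 0 0 0 0 / 3 0 0 0 0 0 / 0 0 0 0 0 0 / 0 0 0 0 0 0
t=4: a0@(1,3) a1@(1,3) a2@(3,0) a3@(3,0) | pheromone: 0 0 0 0 0 0 / 0 0 0 8 0 0 / 0 0 0 0 0 0 / 4 0 0 0 0 0 / 0 0 0 0 0 0 / 0 0 0 0 0 0
t=5: a0@(1,3) a1@(1,3) a2@(3,0) a3@(3,0) | pheromone: 0 0 0 0 0 0 / 0 0 0 9 0 0 / 0 0 0 0 0 0 / 5 0 0 0 0 0 / 0 0 0 0 0 0 / 0 0 0 0 0 0
t=6: a0@(1,3) a1@(1,3) a2@(3,0) a3@(3,0) | pheromone: 0 0 0 0 0 0 / 0 0 0 10 0 0 / 0 0 0 0 0 0 / 6 0 0 0 0 0 / 0 0 0 0 0 0 / 0 0 0 0 0 0
t=7: a0@(1,3) a1@(1,3) a2@(3,0) a3@(3,0) | pheromone: 0 0 0 0 0 0 / 0 0 0 11 0 0 / 0 0 0 0 0 0 / 7 0 0 0 0 0 / 0 0 0 0 0 0 / 0 0 0 0 0 0
t=8: a0@(1,3) a1@(1,3) a2@(3,0) a3@(3,0) | pheromone: 0 0 0 0 0 0 / 0 0 0 12 0 0 / 0 0 0 0 0 0 / 8 0 0 0 0 0 / 0 0 0 0 0 0 / 0 0 0 0 0 0

(3, 0)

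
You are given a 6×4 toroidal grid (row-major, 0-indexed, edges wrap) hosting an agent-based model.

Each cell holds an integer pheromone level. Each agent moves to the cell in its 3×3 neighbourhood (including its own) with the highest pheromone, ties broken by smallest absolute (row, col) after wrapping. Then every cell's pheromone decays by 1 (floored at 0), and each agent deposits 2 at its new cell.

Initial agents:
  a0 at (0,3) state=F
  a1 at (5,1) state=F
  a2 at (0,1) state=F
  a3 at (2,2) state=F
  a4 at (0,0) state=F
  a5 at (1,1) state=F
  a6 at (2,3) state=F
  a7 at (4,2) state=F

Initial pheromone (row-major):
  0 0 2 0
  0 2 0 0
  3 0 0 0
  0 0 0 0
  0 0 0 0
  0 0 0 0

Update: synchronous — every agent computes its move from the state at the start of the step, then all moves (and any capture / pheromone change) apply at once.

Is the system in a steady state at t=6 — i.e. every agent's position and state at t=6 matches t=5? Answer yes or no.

t=1: a0@(0,2) a1@(0,2) a2@(0,2) a3@(1,1) a4@(1,1) a5@(2,0) a6@(2,0) a7@(3,1) | pheromone: 0 0 7 0 / 0 5 0 0 / 6 0 0 0 / 0 2 0 0 / 0 0 0 0 / 0 0 0 0
t=2: a0@(0,2) a1@(0,2) a2@(0,2) a3@(0,2) a4@(0,2) a5@(2,0) a6@(2,0) a7@(2,0) | pheromone: 0 0 16 0 / 0 4 0 0 / 11 0 0 0 / 0 1 0 0 / 0 0 0 0 / 0 0 0 0
t=3: a0@(0,2) a1@(0,2) a2@(0,2) a3@(0,2) a4@(0,2) a5@(2,0) a6@(2,0) a7@(2,0) | pheromone: 0 0 25 0 / 0 3 0 0 / 16 0 0 0 / 0 0 0 0 / 0 0 0 0 / 0 0 0 0
t=4: a0@(0,2) a1@(0,2) a2@(0,2) a3@(0,2) a4@(0,2) a5@(2,0) a6@(2,0) a7@(2,0) | pheromone: 0 0 34 0 / 0 2 0 0 / 21 0 0 0 / 0 0 0 0 / 0 0 0 0 / 0 0 0 0
t=5: a0@(0,2) a1@(0,2) a2@(0,2) a3@(0,2) a4@(0,2) a5@(2,0) a6@(2,0) a7@(2,0) | pheromone: 0 0 43 0 / 0 1 0 0 / 26 0 0 0 / 0 0 0 0 / 0 0 0 0 / 0 0 0 0
t=6: a0@(0,2) a1@(0,2) a2@(0,2) a3@(0,2) a4@(0,2) a5@(2,0) a6@(2,0) a7@(2,0) | pheromone: 0 0 52 0 / 0 0 0 0 / 31 0 0 0 / 0 0 0 0 / 0 0 0 0 / 0 0 0 0

yes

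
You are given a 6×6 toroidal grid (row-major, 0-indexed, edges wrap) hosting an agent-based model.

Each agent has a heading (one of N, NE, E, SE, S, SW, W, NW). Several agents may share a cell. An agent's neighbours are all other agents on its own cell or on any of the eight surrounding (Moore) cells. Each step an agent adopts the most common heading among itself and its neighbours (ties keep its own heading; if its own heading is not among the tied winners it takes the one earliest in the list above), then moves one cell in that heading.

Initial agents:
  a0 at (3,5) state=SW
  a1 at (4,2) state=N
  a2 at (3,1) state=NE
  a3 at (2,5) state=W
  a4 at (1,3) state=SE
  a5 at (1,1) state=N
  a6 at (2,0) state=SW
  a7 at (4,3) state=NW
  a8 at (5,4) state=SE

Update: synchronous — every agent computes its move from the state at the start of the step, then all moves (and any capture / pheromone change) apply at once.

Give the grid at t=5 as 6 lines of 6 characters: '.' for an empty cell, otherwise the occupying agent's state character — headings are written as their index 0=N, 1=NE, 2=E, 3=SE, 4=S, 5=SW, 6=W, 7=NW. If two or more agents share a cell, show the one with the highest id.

t=1: a0@(4,4):SW a1@(3,2):N a2@(2,2):NE a3@(3,4):SW a4@(2,4):SE a5@(0,1):N a6@(3,5):SW a7@(3,2):NW a8@(0,5):SE
t=2: a0@(5,3):SW a1@(2,2):N a2@(1,3):NE a3@(4,3):SW a4@(3,3):SW a5@(5,1):N a6@(4,4):SW a7@(2,1):NW a8@(1,0):SE
t=3: a0@(0,2):SW a1@(1,2):N a2@(0,4):NE a3@(5,2):SW a4@(4,2):SW a5@(4,1):N a6@(5,3):SW a7@(1,0):NW a8@(2,1):SE
t=4: a0@(1,1):SW a1@(0,2):N a2@(5,5):NE a3@(0,1):SW a4@(5,1):SW a5@(5,0):SW a6@(0,2):SW a7@(0,5):NW a8@(3,2):SE
t=5: a0@(2,0):SW a1@(1,1):SW a2@(4,0):NE a3@(1,0):SW a4@(0,0):SW a5@(0,5):SW a6@(1,1):SW a7@(5,4):NW a8@(4,3):SE

5....5
55....
5.....
......
1..3..
....7.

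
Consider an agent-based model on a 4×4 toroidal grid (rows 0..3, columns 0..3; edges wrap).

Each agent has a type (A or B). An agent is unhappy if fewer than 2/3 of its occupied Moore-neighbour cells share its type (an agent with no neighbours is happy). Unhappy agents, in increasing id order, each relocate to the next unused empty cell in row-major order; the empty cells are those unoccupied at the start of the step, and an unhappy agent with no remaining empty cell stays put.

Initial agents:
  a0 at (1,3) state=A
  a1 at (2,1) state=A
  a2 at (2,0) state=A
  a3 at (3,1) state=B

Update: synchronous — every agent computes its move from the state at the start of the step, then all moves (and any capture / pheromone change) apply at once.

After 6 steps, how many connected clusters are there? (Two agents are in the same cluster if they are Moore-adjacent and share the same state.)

2

t=1: a0@(1,3):A a1@(0,0):A a2@(2,0):A a3@(0,1):B
t=2: a0@(1,3):A a1@(0,2):A a2@(2,0):A a3@(0,3):B
t=3: a0@(1,3):A a1@(0,0):A a2@(2,0):A a3@(0,1):B
t=4: a0@(1,3):A a1@(0,2):A a2@(2,0):A a3@(0,3):B
t=5: a0@(1,3):A a1@(0,0):A a2@(2,0):A a3@(0,1):B
t=6: a0@(1,3):A a1@(0,2):A a2@(2,0):A a3@(0,3):B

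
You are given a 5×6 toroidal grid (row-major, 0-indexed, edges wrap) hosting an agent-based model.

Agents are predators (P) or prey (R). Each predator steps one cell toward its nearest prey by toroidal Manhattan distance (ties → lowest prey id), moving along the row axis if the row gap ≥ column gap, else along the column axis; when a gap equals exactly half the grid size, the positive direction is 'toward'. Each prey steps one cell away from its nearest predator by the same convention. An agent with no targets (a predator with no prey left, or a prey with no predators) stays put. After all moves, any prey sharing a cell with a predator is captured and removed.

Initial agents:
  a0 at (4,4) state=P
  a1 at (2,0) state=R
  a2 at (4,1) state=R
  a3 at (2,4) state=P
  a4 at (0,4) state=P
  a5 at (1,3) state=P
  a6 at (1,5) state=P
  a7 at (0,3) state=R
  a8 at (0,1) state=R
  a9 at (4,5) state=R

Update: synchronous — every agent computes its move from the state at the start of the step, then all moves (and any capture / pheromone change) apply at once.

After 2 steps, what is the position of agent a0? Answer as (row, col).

t=1: a0@(4,5):P a1@(2,1):R a2@(4,0):R a3@(2,5):P a4@(0,3):P a5@(0,3):P a6@(2,5):P a7@(0,2):R a8@(0,0):R a9@(4,0):R
t=2: a0@(4,0):P a1@(2,2):R a2@(4,1):R a3@(2,0):P a4@(0,2):P a5@(0,2):P a6@(2,0):P a7@(0,1):R a8@(1,0):R a9@(4,1):R

(4, 0)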